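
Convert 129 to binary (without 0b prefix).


129 = 10000001 in binary

10000001


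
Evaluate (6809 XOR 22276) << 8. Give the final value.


Step 1: 6809 ^ 22276 = 19869
Step 2: 19869 << 8 = 5086464

5086464


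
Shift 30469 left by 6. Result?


0b111011100000101 << 6 = 0b111011100000101000000 = 1950016

1950016


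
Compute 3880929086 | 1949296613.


0b11100111010100100100011100111110 | 0b1110100001011111110011111100101 = 0b11110111011111111110011111111111 = 4152354815

4152354815


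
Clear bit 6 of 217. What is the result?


217 & ~(1 << 6) = 153

153


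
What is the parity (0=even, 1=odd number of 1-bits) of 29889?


0b111010011000001 has 7 ones => parity 1

1


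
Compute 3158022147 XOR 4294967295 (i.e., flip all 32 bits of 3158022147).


3158022147 ^ 4294967295 = 1136945148

1136945148


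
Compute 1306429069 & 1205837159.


0b1001101110111101000011010001101 & 0b1000111110111111001110101100111 = 0b1000101110111101000010000000101 = 1172210693

1172210693


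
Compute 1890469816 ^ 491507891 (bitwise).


0b1110000101011100100011110111000 ^ 0b11101010010111101000010110011 = 0b1101101111001011001011100001011 = 1843762955

1843762955


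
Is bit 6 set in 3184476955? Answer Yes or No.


0b10111101110011110100001100011011, bit 6 = 0. No

No


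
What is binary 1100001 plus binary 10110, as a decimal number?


1100001 + 10110 = 1110111 = 119

119


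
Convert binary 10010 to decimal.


10010 in decimal = 18

18


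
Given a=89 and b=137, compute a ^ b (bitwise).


89 ^ 137 = 208

208


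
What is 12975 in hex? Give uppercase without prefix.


12975 = 32AF hex

32AF


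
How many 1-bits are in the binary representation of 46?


0b101110 has 4 set bits

4


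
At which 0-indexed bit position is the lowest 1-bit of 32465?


0b111111011010001. Lowest set bit at position 0

0


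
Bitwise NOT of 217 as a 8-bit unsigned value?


~0b11011001 = 0b100110 = 38 (8-bit unsigned)

38


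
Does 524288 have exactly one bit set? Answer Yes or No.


0b10000000000000000000. Only one bit set => Yes

Yes


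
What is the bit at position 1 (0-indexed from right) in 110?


0b1101110, position 1 = 1

1


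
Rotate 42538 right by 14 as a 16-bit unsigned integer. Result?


Rotate 0b1010011000101010 right by 14 (16-bit) = 0b1001100010101010 = 39082

39082


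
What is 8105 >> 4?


0b1111110101001 >> 4 = 0b111111010 = 506

506


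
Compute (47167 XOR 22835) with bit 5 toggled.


Step 1: 47167 ^ 22835 = 57612
Step 2: 57612 ^ (1 << 5) = 57612 ^ 32 = 57644

57644


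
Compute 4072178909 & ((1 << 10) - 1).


4072178909 & 1023 = 221

221


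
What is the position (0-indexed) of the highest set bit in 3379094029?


0b11001001011010001110001000001101. Highest set bit at position 31

31


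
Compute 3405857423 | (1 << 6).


3405857423 | (1 << 6) = 3405857423 | 64 = 3405857487

3405857487


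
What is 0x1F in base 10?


1F hex = 31 decimal

31


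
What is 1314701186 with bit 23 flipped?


1314701186 ^ (1 << 23) = 1314701186 ^ 8388608 = 1323089794

1323089794


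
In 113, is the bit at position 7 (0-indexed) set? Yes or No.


0b1110001, bit 7 = 0. No

No


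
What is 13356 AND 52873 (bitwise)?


0b11010000101100 & 0b1100111010001001 = 0b10000001000 = 1032

1032


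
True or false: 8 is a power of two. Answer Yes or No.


0b1000. Only one bit set => Yes

Yes


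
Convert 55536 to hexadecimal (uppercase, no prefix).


55536 = D8F0 hex

D8F0


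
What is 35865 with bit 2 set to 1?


35865 | (1 << 2) = 35865 | 4 = 35869

35869


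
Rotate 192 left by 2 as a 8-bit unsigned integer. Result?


Rotate 0b11000000 left by 2 (8-bit) = 0b11 = 3

3


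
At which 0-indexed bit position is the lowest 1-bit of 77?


0b1001101. Lowest set bit at position 0

0


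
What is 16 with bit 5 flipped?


16 ^ (1 << 5) = 16 ^ 32 = 48

48


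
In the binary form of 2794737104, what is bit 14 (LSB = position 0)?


0b10100110100101000100110111010000, position 14 = 1

1


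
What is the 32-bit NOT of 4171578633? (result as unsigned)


~0b11111000101001010011110100001001 = 0b111010110101100001011110110 = 123388662 (32-bit unsigned)

123388662


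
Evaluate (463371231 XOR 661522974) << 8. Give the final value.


Step 1: 463371231 ^ 661522974 = 1022390721
Step 2: 1022390721 << 8 = 261732024576

261732024576


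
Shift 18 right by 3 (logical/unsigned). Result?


0b10010 >> 3 = 0b10 = 2

2


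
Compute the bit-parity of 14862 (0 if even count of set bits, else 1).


0b11101000001110 has 7 ones => parity 1

1


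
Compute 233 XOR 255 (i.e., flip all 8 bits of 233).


233 ^ 255 = 22

22


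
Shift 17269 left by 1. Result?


0b100001101110101 << 1 = 0b1000011011101010 = 34538

34538


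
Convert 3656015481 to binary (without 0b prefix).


3656015481 = 11011001111010100101111001111001 in binary

11011001111010100101111001111001


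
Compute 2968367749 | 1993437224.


0b10110000111011011011001010000101 | 0b1110110110100010111000000101000 = 0b11110110111111011111001010101101 = 4143837869

4143837869


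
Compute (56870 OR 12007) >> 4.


Step 1: 56870 | 12007 = 65255
Step 2: 65255 >> 4 = 4078

4078


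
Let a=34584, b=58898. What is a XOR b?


34584 ^ 58898 = 24842

24842


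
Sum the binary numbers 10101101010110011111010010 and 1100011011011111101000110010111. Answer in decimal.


10101101010110011111010010 + 1100011011011111101000110010111 = 1100110001001010011100101101001 = 1713715561

1713715561


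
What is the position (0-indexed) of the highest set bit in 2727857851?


0b10100010100101111100111010111011. Highest set bit at position 31

31


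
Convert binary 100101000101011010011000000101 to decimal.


100101000101011010011000000101 in decimal = 622175749

622175749


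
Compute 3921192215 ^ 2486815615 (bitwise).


0b11101001101110001010010100010111 ^ 0b10010100001110011100101101111111 = 0b1111101100000010110111001101000 = 2105634408

2105634408


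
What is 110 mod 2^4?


110 & 15 = 14

14


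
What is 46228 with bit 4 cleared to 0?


46228 & ~(1 << 4) = 46212

46212


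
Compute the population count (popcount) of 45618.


0b1011001000110010 has 7 set bits

7


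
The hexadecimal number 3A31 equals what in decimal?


3A31 hex = 14897 decimal

14897


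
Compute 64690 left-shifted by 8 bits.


0b1111110010110010 << 8 = 0b111111001011001000000000 = 16560640

16560640


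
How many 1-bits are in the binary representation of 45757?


0b1011001010111101 has 10 set bits

10


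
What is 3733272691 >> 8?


0b11011110100001010011100001110011 >> 8 = 0b110111101000010100111000 = 14583096

14583096


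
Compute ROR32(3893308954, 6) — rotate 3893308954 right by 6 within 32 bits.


Rotate 0b11101000000011110010111000011010 right by 6 (32-bit) = 0b1101011101000000011110010111000 = 1805663416

1805663416


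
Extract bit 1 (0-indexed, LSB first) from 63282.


0b1111011100110010, position 1 = 1

1


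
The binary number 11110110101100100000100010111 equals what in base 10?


11110110101100100000100010111 in decimal = 517357847

517357847


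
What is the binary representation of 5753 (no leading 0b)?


5753 = 1011001111001 in binary

1011001111001


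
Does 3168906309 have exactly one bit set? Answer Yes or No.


0b10111100111000011010110001000101. Multiple bits set => No

No


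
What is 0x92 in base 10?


92 hex = 146 decimal

146


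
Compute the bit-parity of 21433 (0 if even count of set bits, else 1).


0b101001110111001 has 9 ones => parity 1

1


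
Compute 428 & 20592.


0b110101100 & 0b101000001110000 = 0b100000 = 32

32


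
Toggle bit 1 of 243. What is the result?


243 ^ (1 << 1) = 243 ^ 2 = 241

241


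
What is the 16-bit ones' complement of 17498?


17498 ^ 65535 = 48037

48037


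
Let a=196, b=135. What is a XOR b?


196 ^ 135 = 67

67


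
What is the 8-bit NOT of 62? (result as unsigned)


~0b111110 = 0b11000001 = 193 (8-bit unsigned)

193


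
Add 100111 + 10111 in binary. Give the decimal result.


100111 + 10111 = 111110 = 62

62


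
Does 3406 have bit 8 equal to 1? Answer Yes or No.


0b110101001110, bit 8 = 1. Yes

Yes


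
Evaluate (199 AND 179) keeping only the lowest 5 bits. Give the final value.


Step 1: 199 & 179 = 131
Step 2: 131 & 31 = 3

3


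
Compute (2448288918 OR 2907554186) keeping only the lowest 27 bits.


Step 1: 2448288918 | 2907554186 = 3186486686
Step 2: 3186486686 & 134217727 = 99478942

99478942


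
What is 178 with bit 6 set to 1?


178 | (1 << 6) = 178 | 64 = 242

242


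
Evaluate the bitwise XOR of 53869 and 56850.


0b1101001001101101 ^ 0b1101111000010010 = 0b110001111111 = 3199

3199


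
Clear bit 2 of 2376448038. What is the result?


2376448038 & ~(1 << 2) = 2376448034

2376448034


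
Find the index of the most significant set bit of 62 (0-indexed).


0b111110. Highest set bit at position 5

5


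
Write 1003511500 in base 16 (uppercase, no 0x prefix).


1003511500 = 3BD05ECC hex

3BD05ECC


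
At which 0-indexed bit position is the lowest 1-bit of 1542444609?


0b1011011111011111101011001000001. Lowest set bit at position 0

0


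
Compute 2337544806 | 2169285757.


0b10001011010101000001101001100110 | 0b10000001010011001010110001111101 = 0b10001011010111001011111001111111 = 2338111103

2338111103


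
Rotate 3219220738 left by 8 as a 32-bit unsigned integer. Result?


Rotate 0b10111111111000010110100100000010 left by 8 (32-bit) = 0b11100001011010010000001010111111 = 3781755583

3781755583


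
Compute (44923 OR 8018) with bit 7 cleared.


Step 1: 44923 | 8018 = 49019
Step 2: 49019 & ~(1 << 7) = 49019

49019


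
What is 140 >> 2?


0b10001100 >> 2 = 0b100011 = 35

35


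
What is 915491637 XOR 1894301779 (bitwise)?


0b110110100100010100101100110101 ^ 0b1110000111010001100000001010011 = 0b1000110011110011000101101100110 = 1182370662

1182370662


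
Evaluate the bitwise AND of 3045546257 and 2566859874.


0b10110101100001110101100100010001 & 0b10011000111111110010110001100010 = 0b10010000100001110000100000000000 = 2424768512

2424768512


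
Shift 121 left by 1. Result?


0b1111001 << 1 = 0b11110010 = 242

242


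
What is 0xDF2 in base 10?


DF2 hex = 3570 decimal

3570


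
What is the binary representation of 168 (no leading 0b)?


168 = 10101000 in binary

10101000


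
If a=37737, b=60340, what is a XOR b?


37737 ^ 60340 = 30941

30941


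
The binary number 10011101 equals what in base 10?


10011101 in decimal = 157

157


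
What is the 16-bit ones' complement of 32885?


32885 ^ 65535 = 32650

32650


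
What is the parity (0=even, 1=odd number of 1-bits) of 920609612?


0b110110110111110110001101001100 has 18 ones => parity 0

0


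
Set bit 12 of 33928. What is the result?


33928 | (1 << 12) = 33928 | 4096 = 38024

38024


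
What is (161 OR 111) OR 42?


Step 1: 161 | 111 = 239
Step 2: 239 | 42 = 239

239


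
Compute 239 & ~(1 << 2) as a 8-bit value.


239 & ~(1 << 2) = 235

235


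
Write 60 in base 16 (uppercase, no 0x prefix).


60 = 3C hex

3C


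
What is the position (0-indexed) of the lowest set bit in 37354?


0b1001000111101010. Lowest set bit at position 1

1


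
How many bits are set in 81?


0b1010001 has 3 set bits

3


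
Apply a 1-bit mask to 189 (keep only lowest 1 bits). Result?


189 & 1 = 1

1


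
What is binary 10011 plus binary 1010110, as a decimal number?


10011 + 1010110 = 1101001 = 105

105


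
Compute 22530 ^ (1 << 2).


22530 ^ (1 << 2) = 22530 ^ 4 = 22534

22534


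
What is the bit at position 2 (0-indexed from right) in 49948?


0b1100001100011100, position 2 = 1

1


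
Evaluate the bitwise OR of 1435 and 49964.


0b10110011011 | 0b1100001100101100 = 0b1100011110111111 = 51135

51135


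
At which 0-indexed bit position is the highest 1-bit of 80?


0b1010000. Highest set bit at position 6

6


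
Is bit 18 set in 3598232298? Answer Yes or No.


0b11010110011110001010101011101010, bit 18 = 0. No

No


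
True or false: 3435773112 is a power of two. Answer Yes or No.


0b11001100110010011011110010111000. Multiple bits set => No

No


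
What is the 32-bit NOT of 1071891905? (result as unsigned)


~0b111111111000111100010111000001 = 0b11000000000111000011101000111110 = 3223075390 (32-bit unsigned)

3223075390


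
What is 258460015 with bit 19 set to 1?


258460015 | (1 << 19) = 258460015 | 524288 = 258984303

258984303


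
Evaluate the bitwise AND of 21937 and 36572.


0b101010110110001 & 0b1000111011011100 = 0b10010010000 = 1168

1168


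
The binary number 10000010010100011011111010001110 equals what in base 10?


10000010010100011011111010001110 in decimal = 2186395278

2186395278


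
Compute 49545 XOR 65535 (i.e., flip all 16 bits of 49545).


49545 ^ 65535 = 15990

15990


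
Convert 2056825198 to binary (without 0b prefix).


2056825198 = 1111010100110001010100101101110 in binary

1111010100110001010100101101110


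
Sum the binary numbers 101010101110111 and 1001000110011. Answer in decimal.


101010101110111 + 1001000110011 = 110011110101010 = 26538

26538


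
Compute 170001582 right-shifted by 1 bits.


0b1010001000100000010010101110 >> 1 = 0b101000100010000001001010111 = 85000791

85000791


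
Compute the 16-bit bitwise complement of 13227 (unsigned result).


~0b11001110101011 = 0b1100110001010100 = 52308 (16-bit unsigned)

52308


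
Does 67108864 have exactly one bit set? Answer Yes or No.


0b100000000000000000000000000. Only one bit set => Yes

Yes


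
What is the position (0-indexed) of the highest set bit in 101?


0b1100101. Highest set bit at position 6

6


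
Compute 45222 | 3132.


0b1011000010100110 | 0b110000111100 = 0b1011110010111110 = 48318

48318


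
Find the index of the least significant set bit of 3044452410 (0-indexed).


0b10110101011101101010100000111010. Lowest set bit at position 1

1


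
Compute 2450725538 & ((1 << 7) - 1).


2450725538 & 127 = 34

34


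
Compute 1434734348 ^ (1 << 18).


1434734348 ^ (1 << 18) = 1434734348 ^ 262144 = 1434472204

1434472204


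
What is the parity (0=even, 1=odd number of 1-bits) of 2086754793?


0b1111100011000010101100111101001 has 17 ones => parity 1

1


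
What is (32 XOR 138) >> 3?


Step 1: 32 ^ 138 = 170
Step 2: 170 >> 3 = 21

21


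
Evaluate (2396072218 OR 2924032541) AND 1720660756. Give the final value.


Step 1: 2396072218 | 2924032541 = 2933472031
Step 2: 2933472031 & 1720660756 = 646525716

646525716


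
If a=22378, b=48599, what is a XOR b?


22378 ^ 48599 = 60093

60093


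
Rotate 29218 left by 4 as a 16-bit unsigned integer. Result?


Rotate 0b111001000100010 left by 4 (16-bit) = 0b10001000100111 = 8743

8743


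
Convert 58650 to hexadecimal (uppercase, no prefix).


58650 = E51A hex

E51A


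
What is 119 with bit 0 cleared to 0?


119 & ~(1 << 0) = 118

118


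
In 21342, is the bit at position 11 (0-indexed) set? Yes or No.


0b101001101011110, bit 11 = 0. No

No


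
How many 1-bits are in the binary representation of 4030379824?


0b11110000001110101011011100110000 has 16 set bits

16


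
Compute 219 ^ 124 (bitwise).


0b11011011 ^ 0b1111100 = 0b10100111 = 167

167


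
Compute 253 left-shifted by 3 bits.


0b11111101 << 3 = 0b11111101000 = 2024

2024


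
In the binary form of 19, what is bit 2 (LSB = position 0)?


0b10011, position 2 = 0

0


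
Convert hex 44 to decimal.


44 hex = 68 decimal

68


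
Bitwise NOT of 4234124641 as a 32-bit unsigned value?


~0b11111100010111111001110101100001 = 0b11101000000110001010011110 = 60842654 (32-bit unsigned)

60842654


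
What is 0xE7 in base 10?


E7 hex = 231 decimal

231


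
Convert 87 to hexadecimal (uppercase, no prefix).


87 = 57 hex

57


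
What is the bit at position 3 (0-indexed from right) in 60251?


0b1110101101011011, position 3 = 1

1


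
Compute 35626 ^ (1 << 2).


35626 ^ (1 << 2) = 35626 ^ 4 = 35630

35630


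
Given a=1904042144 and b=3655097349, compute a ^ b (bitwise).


1904042144 ^ 3655097349 = 2829139109

2829139109


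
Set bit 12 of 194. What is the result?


194 | (1 << 12) = 194 | 4096 = 4290

4290


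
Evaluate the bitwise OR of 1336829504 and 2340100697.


0b1001111101011100110011001000000 | 0b10001011011110110001101001011001 = 0b11001111111111110111111001011001 = 3489627737

3489627737


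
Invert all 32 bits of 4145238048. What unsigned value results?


4145238048 ^ 4294967295 = 149729247

149729247


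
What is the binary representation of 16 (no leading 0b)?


16 = 10000 in binary

10000


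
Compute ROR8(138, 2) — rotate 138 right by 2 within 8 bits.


Rotate 0b10001010 right by 2 (8-bit) = 0b10100010 = 162

162


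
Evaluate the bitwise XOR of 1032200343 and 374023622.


0b111101100001100010000010010111 ^ 0b10110010010110010010111000110 = 0b101011110011010000010101010001 = 734856529

734856529


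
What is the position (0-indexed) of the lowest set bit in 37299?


0b1001000110110011. Lowest set bit at position 0

0


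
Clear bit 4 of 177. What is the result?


177 & ~(1 << 4) = 161

161


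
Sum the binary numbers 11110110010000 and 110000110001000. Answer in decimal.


11110110010000 + 110000110001000 = 1001111100011000 = 40728

40728


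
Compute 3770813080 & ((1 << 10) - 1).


3770813080 & 1023 = 664

664


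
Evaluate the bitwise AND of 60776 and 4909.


0b1110110101101000 & 0b1001100101101 = 0b100101000 = 296

296


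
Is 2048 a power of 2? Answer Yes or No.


0b100000000000. Only one bit set => Yes

Yes


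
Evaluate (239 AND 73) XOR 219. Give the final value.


Step 1: 239 & 73 = 73
Step 2: 73 ^ 219 = 146

146


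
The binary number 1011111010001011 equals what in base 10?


1011111010001011 in decimal = 48779

48779


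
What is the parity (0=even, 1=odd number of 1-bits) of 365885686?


0b10101110011101111100011110110 has 19 ones => parity 1

1


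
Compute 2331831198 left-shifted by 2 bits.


0b10001010111111001110101110011110 << 2 = 0b1000101011111100111010111001111000 = 9327324792

9327324792


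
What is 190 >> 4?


0b10111110 >> 4 = 0b1011 = 11

11


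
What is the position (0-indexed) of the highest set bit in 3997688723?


0b11101110010001111110001110010011. Highest set bit at position 31

31


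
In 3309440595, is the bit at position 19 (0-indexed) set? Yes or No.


0b11000101010000100000111001010011, bit 19 = 0. No

No


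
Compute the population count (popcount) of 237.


0b11101101 has 6 set bits

6


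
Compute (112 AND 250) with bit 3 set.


Step 1: 112 & 250 = 112
Step 2: 112 | (1 << 3) = 112 | 8 = 120

120


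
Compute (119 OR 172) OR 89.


Step 1: 119 | 172 = 255
Step 2: 255 | 89 = 255

255


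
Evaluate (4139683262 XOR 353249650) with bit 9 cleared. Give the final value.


Step 1: 4139683262 ^ 353249650 = 3820004556
Step 2: 3820004556 & ~(1 << 9) = 3820004556

3820004556


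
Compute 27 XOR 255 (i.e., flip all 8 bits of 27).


27 ^ 255 = 228

228


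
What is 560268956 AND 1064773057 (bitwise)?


0b100001011001010000011010011100 & 0b111111011101110010010111000001 = 0b100001011001010000010010000000 = 560268416

560268416


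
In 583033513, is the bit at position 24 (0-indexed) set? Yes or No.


0b100010110000000110001010101001, bit 24 = 0. No

No


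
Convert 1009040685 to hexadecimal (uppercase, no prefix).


1009040685 = 3C24BD2D hex

3C24BD2D


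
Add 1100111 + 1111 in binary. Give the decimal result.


1100111 + 1111 = 1110110 = 118

118


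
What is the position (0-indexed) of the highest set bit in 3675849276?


0b11011011000110010000001000111100. Highest set bit at position 31

31


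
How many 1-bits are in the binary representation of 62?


0b111110 has 5 set bits

5


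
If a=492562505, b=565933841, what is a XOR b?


492562505 ^ 565933841 = 1021353816

1021353816


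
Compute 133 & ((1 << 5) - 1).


133 & 31 = 5

5


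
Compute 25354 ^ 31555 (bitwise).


0b110001100001010 ^ 0b111101101000011 = 0b1100001001001 = 6217

6217


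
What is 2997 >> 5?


0b101110110101 >> 5 = 0b1011101 = 93

93


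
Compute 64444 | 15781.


0b1111101110111100 | 0b11110110100101 = 0b1111111110111101 = 65469

65469


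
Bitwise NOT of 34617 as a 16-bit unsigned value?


~0b1000011100111001 = 0b111100011000110 = 30918 (16-bit unsigned)

30918


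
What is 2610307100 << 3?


0b10011011100101100010000000011100 << 3 = 0b10011011100101100010000000011100000 = 20882456800

20882456800


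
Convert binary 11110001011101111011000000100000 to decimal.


11110001011101111011000000100000 in decimal = 4051152928

4051152928


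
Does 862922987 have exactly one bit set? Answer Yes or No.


0b110011011011110010100011101011. Multiple bits set => No

No


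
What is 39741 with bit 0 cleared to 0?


39741 & ~(1 << 0) = 39740

39740


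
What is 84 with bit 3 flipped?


84 ^ (1 << 3) = 84 ^ 8 = 92

92


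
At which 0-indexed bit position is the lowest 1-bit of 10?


0b1010. Lowest set bit at position 1

1


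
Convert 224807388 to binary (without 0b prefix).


224807388 = 1101011001100100100111011100 in binary

1101011001100100100111011100


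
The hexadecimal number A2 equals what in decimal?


A2 hex = 162 decimal

162


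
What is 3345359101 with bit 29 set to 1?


3345359101 | (1 << 29) = 3345359101 | 536870912 = 3882230013

3882230013


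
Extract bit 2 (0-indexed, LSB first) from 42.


0b101010, position 2 = 0

0


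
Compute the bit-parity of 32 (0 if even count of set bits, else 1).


0b100000 has 1 ones => parity 1

1


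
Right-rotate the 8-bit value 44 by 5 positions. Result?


Rotate 0b101100 right by 5 (8-bit) = 0b1100001 = 97

97


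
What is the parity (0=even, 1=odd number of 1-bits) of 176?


0b10110000 has 3 ones => parity 1

1


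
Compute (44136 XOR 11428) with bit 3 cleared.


Step 1: 44136 ^ 11428 = 32972
Step 2: 32972 & ~(1 << 3) = 32964

32964


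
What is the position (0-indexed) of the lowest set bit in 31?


0b11111. Lowest set bit at position 0

0


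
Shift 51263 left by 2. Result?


0b1100100000111111 << 2 = 0b110010000011111100 = 205052

205052


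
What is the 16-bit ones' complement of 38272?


38272 ^ 65535 = 27263

27263


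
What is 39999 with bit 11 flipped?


39999 ^ (1 << 11) = 39999 ^ 2048 = 37951

37951


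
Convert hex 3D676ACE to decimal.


3D676ACE hex = 1030187726 decimal

1030187726


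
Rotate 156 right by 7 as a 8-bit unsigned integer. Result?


Rotate 0b10011100 right by 7 (8-bit) = 0b111001 = 57

57


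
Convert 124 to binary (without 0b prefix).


124 = 1111100 in binary

1111100


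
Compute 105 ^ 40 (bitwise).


0b1101001 ^ 0b101000 = 0b1000001 = 65

65


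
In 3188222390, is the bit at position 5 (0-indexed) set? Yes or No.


0b10111110000010000110100110110110, bit 5 = 1. Yes

Yes


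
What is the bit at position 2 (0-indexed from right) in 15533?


0b11110010101101, position 2 = 1

1


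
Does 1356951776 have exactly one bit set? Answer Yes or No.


0b1010000111000010111000011100000. Multiple bits set => No

No


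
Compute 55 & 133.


0b110111 & 0b10000101 = 0b101 = 5

5


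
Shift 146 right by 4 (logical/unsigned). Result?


0b10010010 >> 4 = 0b1001 = 9

9


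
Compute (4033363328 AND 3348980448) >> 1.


Step 1: 4033363328 & 3348980448 = 3221758080
Step 2: 3221758080 >> 1 = 1610879040

1610879040


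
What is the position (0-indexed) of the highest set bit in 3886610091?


0b11100111101010001111011010101011. Highest set bit at position 31

31


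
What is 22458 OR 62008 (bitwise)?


0b101011110111010 | 0b1111001000111000 = 0b1111011110111010 = 63418

63418


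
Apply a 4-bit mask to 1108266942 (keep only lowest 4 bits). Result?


1108266942 & 15 = 14

14


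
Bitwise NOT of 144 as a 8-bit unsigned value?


~0b10010000 = 0b1101111 = 111 (8-bit unsigned)

111


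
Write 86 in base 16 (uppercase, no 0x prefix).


86 = 56 hex

56


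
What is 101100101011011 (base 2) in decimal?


101100101011011 in decimal = 22875

22875


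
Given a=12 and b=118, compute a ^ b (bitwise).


12 ^ 118 = 122

122


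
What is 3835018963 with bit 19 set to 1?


3835018963 | (1 << 19) = 3835018963 | 524288 = 3835543251

3835543251


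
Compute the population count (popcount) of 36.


0b100100 has 2 set bits

2


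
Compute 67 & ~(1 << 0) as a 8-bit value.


67 & ~(1 << 0) = 66

66


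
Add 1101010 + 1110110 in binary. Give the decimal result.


1101010 + 1110110 = 11100000 = 224

224


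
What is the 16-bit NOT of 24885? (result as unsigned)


~0b110000100110101 = 0b1001111011001010 = 40650 (16-bit unsigned)

40650


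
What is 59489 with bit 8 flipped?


59489 ^ (1 << 8) = 59489 ^ 256 = 59745

59745


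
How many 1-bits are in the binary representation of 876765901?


0b110100010000100110001011001101 has 13 set bits

13


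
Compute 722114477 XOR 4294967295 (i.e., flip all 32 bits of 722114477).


722114477 ^ 4294967295 = 3572852818

3572852818


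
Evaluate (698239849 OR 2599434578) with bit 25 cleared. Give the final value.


Step 1: 698239849 | 2599434578 = 3154017147
Step 2: 3154017147 & ~(1 << 25) = 3120462715

3120462715


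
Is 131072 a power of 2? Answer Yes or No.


0b100000000000000000. Only one bit set => Yes

Yes


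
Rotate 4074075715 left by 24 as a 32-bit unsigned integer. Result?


Rotate 0b11110010110101010111011001000011 left by 24 (32-bit) = 0b1000011111100101101010101110110 = 1139987830

1139987830


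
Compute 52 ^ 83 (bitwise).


0b110100 ^ 0b1010011 = 0b1100111 = 103

103


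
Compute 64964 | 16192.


0b1111110111000100 | 0b11111101000000 = 0b1111111111000100 = 65476

65476


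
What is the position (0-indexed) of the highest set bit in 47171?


0b1011100001000011. Highest set bit at position 15

15


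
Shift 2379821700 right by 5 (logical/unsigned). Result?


0b10001101110110010011001010000100 >> 5 = 0b100011011101100100110010100 = 74369428

74369428


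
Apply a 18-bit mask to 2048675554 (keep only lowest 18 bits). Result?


2048675554 & 262143 = 20194

20194


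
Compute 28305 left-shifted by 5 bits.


0b110111010010001 << 5 = 0b11011101001000100000 = 905760

905760


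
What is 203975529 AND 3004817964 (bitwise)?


0b1100001010000110101101101001 & 0b10110011000110011110001000101100 = 0b10000110001000101000 = 549416

549416


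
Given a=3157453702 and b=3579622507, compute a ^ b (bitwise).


3157453702 ^ 3579622507 = 1768841197

1768841197


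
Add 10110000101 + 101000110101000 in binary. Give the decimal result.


10110000101 + 101000110101000 = 101011100101101 = 22317

22317


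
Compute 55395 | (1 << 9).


55395 | (1 << 9) = 55395 | 512 = 55907

55907


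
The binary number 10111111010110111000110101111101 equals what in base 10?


10111111010110111000110101111101 in decimal = 3210448253

3210448253


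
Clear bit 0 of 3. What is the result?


3 & ~(1 << 0) = 2

2


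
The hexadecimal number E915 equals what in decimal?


E915 hex = 59669 decimal

59669


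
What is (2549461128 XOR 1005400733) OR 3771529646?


Step 1: 2549461128 ^ 1005400733 = 2887287317
Step 2: 2887287317 | 3771529646 = 3973905343

3973905343


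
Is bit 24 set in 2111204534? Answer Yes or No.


0b1111101110101100110110010110110, bit 24 = 1. Yes

Yes


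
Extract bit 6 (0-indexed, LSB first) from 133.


0b10000101, position 6 = 0

0


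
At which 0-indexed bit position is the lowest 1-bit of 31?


0b11111. Lowest set bit at position 0

0


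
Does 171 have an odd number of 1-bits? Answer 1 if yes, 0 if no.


0b10101011 has 5 ones => parity 1

1


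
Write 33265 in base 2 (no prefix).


33265 = 1000000111110001 in binary

1000000111110001


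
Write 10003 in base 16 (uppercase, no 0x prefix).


10003 = 2713 hex

2713


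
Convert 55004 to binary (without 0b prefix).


55004 = 1101011011011100 in binary

1101011011011100


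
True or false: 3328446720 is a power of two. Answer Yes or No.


0b11000110011001000001000100000000. Multiple bits set => No

No


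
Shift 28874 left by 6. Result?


0b111000011001010 << 6 = 0b111000011001010000000 = 1847936

1847936


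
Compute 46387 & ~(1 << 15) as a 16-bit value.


46387 & ~(1 << 15) = 13619

13619


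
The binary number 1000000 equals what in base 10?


1000000 in decimal = 64

64


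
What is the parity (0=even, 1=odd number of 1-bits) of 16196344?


0b111101110010001011111000 has 14 ones => parity 0

0


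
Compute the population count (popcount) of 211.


0b11010011 has 5 set bits

5


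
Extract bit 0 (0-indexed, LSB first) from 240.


0b11110000, position 0 = 0

0


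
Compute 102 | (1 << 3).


102 | (1 << 3) = 102 | 8 = 110

110


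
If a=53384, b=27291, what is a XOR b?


53384 ^ 27291 = 47635

47635


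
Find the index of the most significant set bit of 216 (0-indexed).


0b11011000. Highest set bit at position 7

7


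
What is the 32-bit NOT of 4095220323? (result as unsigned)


~0b11110100000110000001101001100011 = 0b1011111001111110010110011100 = 199746972 (32-bit unsigned)

199746972


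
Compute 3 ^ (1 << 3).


3 ^ (1 << 3) = 3 ^ 8 = 11

11


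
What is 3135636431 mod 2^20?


3135636431 & 1048575 = 394191

394191


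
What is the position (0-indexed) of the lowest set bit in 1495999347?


0b1011001001010110010001101110011. Lowest set bit at position 0

0


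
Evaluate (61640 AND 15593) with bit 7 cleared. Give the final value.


Step 1: 61640 & 15593 = 12488
Step 2: 12488 & ~(1 << 7) = 12360

12360


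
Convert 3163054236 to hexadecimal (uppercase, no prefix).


3163054236 = BC88609C hex

BC88609C


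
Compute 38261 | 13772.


0b1001010101110101 | 0b11010111001100 = 0b1011010111111101 = 46589

46589


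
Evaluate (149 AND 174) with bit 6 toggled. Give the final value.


Step 1: 149 & 174 = 132
Step 2: 132 ^ (1 << 6) = 132 ^ 64 = 196

196


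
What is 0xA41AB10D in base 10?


A41AB10D hex = 2753212685 decimal

2753212685


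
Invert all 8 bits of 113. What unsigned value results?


113 ^ 255 = 142

142


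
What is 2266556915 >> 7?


0b10000111000110001110100111110011 >> 7 = 0b1000011100011000111010011 = 17707475

17707475


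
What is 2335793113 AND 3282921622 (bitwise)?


0b10001011001110010101111111011001 & 0b11000011101011010110100010010110 = 0b10000011001010010100100010010000 = 2200520848

2200520848


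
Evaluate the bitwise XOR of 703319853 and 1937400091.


0b101001111010111100111100101101 ^ 0b1110011011110100110000100011011 = 0b1011010100100011010111000110110 = 1519496758

1519496758


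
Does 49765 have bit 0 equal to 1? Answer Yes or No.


0b1100001001100101, bit 0 = 1. Yes

Yes


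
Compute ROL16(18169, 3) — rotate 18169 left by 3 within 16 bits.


Rotate 0b100011011111001 left by 3 (16-bit) = 0b11011111001010 = 14282

14282


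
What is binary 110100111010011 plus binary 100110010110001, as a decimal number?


110100111010011 + 100110010110001 = 1011011010000100 = 46724

46724


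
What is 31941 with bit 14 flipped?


31941 ^ (1 << 14) = 31941 ^ 16384 = 15557

15557


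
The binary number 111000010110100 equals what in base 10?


111000010110100 in decimal = 28852

28852


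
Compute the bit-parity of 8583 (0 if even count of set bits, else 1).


0b10000110000111 has 6 ones => parity 0

0


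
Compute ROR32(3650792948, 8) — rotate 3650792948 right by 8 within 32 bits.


Rotate 0b11011001100110101010110111110100 right by 8 (32-bit) = 0b11110100110110011001101010101101 = 4107901613

4107901613


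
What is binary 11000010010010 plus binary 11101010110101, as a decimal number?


11000010010010 + 11101010110101 = 110101101000111 = 27463

27463


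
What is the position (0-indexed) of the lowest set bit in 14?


0b1110. Lowest set bit at position 1

1


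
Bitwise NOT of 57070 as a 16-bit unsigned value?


~0b1101111011101110 = 0b10000100010001 = 8465 (16-bit unsigned)

8465


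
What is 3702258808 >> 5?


0b11011100101010111111110001111000 >> 5 = 0b110111001010101111111100011 = 115695587

115695587


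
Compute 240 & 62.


0b11110000 & 0b111110 = 0b110000 = 48

48


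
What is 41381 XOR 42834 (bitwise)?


0b1010000110100101 ^ 0b1010011101010010 = 0b11011110111 = 1783

1783


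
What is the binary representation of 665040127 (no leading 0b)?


665040127 = 100111101000111011010011111111 in binary

100111101000111011010011111111


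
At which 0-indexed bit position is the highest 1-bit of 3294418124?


0b11000100010111001101010011001100. Highest set bit at position 31

31


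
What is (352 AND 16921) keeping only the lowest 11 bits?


Step 1: 352 & 16921 = 0
Step 2: 0 & 2047 = 0

0


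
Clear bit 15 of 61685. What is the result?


61685 & ~(1 << 15) = 28917

28917


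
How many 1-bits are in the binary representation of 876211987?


0b110100001110011110111100010011 has 17 set bits

17


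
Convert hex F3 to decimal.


F3 hex = 243 decimal

243


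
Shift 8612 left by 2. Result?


0b10000110100100 << 2 = 0b1000011010010000 = 34448

34448


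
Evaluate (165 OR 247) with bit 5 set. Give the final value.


Step 1: 165 | 247 = 247
Step 2: 247 | (1 << 5) = 247 | 32 = 247

247


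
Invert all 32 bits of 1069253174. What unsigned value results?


1069253174 ^ 4294967295 = 3225714121

3225714121


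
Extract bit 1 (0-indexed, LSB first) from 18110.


0b100011010111110, position 1 = 1

1


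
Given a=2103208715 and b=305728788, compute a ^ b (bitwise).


2103208715 ^ 305728788 = 1868916255

1868916255


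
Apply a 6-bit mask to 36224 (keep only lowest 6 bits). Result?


36224 & 63 = 0

0


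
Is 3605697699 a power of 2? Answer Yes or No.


0b11010110111010101001010010100011. Multiple bits set => No

No


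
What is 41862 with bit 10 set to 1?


41862 | (1 << 10) = 41862 | 1024 = 42886

42886


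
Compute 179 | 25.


0b10110011 | 0b11001 = 0b10111011 = 187

187


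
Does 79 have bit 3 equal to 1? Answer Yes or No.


0b1001111, bit 3 = 1. Yes

Yes


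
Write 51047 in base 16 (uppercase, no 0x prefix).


51047 = C767 hex

C767


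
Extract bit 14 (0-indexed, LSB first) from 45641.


0b1011001001001001, position 14 = 0

0


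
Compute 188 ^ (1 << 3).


188 ^ (1 << 3) = 188 ^ 8 = 180

180


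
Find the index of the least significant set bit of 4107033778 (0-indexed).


0b11110100110011000101110010110010. Lowest set bit at position 1

1


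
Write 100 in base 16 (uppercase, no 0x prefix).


100 = 64 hex

64


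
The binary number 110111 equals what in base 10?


110111 in decimal = 55

55


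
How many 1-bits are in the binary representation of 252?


0b11111100 has 6 set bits

6


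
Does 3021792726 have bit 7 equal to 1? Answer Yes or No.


0b10110100000111001110010111010110, bit 7 = 1. Yes

Yes


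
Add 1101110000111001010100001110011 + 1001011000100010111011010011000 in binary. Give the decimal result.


1101110000111001010100001110011 + 1001011000100010111011010011000 = 10111001001011100001111100001011 = 3106807563

3106807563


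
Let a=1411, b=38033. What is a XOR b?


1411 ^ 38033 = 37138

37138


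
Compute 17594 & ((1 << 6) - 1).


17594 & 63 = 58

58


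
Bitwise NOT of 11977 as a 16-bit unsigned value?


~0b10111011001001 = 0b1101000100110110 = 53558 (16-bit unsigned)

53558


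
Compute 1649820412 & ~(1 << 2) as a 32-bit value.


1649820412 & ~(1 << 2) = 1649820408

1649820408


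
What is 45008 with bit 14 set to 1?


45008 | (1 << 14) = 45008 | 16384 = 61392

61392


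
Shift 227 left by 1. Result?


0b11100011 << 1 = 0b111000110 = 454

454


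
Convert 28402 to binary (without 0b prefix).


28402 = 110111011110010 in binary

110111011110010


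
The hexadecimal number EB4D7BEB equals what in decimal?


EB4D7BEB hex = 3947723755 decimal

3947723755


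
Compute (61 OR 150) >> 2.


Step 1: 61 | 150 = 191
Step 2: 191 >> 2 = 47

47


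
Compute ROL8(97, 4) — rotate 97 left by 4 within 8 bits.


Rotate 0b1100001 left by 4 (8-bit) = 0b10110 = 22

22


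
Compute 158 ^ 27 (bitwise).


0b10011110 ^ 0b11011 = 0b10000101 = 133

133


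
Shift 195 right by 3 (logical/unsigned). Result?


0b11000011 >> 3 = 0b11000 = 24

24


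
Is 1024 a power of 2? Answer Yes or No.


0b10000000000. Only one bit set => Yes

Yes


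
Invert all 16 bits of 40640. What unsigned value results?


40640 ^ 65535 = 24895

24895


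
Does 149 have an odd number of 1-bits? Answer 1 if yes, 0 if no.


0b10010101 has 4 ones => parity 0

0


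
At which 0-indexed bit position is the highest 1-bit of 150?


0b10010110. Highest set bit at position 7

7


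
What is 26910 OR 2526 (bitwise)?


0b110100100011110 | 0b100111011110 = 0b110100111011110 = 27102

27102


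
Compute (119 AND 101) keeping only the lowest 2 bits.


Step 1: 119 & 101 = 101
Step 2: 101 & 3 = 1

1


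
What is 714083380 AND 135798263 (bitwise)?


0b101010100100000000110000110100 & 0b1000000110000001110111110111 = 0b1000000100000000110000110100 = 135269428

135269428


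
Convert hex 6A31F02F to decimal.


6A31F02F hex = 1781657647 decimal

1781657647


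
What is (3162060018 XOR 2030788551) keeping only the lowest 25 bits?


Step 1: 3162060018 ^ 2030788551 = 3312610101
Step 2: 3312610101 & 33554431 = 24275765

24275765


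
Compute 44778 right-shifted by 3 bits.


0b1010111011101010 >> 3 = 0b1010111011101 = 5597

5597


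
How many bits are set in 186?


0b10111010 has 5 set bits

5


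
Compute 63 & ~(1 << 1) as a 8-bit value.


63 & ~(1 << 1) = 61

61


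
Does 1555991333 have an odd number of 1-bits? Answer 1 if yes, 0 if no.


0b1011100101111101000101100100101 has 17 ones => parity 1

1


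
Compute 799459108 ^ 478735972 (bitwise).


0b101111101001101100011100100100 ^ 0b11100100010001110111001100100 = 0b110011001011100010100101000000 = 858663232

858663232
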